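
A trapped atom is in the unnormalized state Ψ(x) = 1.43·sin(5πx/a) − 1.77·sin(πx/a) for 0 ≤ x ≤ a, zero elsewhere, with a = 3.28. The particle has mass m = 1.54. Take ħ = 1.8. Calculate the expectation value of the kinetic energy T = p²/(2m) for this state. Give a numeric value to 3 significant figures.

T = −(ħ²/2m) d²/dx², so ⟨T⟩ = −(ħ²/2m) ∫ Ψ*·Ψ'' dx / ∫|Ψ|² dx; with m = 1.54.
d²/dx² sin(jπx/a) = −(jπ/a)²·sin(jπx/a); on 0 ≤ x ≤ a, ∫sin²(jπx/a) dx = a/2 and ∫sin(jπx/a)·sin(lπx/a) dx = 0 for j ≠ l, so only diagonal terms survive in ∫|Ψ|² and ∫Ψ·Ψ″; ∫Ψ·Ψ′ dx = [Ψ²/2] between the walls = 0.
State is unnormalized: ∫|Ψ|² dx = 8.4916, and ∫Ψ*·(−ħ²/2m · Ψ'') dx = 85.868, so ⟨T⟩ = 85.868 / 8.4916.
⟨T⟩ = 10.112.

10.1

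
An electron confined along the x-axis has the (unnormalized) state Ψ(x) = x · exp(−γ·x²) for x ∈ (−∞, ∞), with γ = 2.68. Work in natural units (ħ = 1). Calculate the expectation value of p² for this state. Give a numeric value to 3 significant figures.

8.04

p² Ψ = −ħ² d²Ψ/dx²; ⟨p²⟩ = −ħ² ∫ Ψ*·Ψ'' dx / ∫|Ψ|² dx.
Expand each integrand as polynomial × e^(−2γx²) and use ∫x^(2j)·e^(−2γx²) dx = (2j−1)!!/(4γ)^j · √(π/(2γ)), odd powers → 0; here √(π/(2γ)) = 0.76558. Differentiate with the product rule, d/dx e^(−γx²) = −2γx·e^(−γx²).
State is unnormalized: ∫|Ψ|² dx = 0.071416, and ∫Ψ*·(−ħ² Ψ'') dx = 0.57419, so ⟨p²⟩ = 0.57419 / 0.071416.
⟨p²⟩ = 8.0400.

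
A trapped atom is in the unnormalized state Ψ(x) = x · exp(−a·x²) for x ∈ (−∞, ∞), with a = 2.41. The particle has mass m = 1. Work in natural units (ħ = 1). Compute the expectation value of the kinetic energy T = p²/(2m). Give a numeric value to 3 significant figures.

3.62

T = −(ħ²/2m) d²/dx², so ⟨T⟩ = −(ħ²/2m) ∫ Ψ*·Ψ'' dx / ∫|Ψ|² dx; with m = 1.
Expand each integrand as polynomial × e^(−2ax²) and use ∫x^(2j)·e^(−2ax²) dx = (2j−1)!!/(4a)^j · √(π/(2a)), odd powers → 0; here √(π/(2a)) = 0.80733. Differentiate with the product rule, d/dx e^(−ax²) = −2ax·e^(−ax²).
State is unnormalized: ∫|Ψ|² dx = 0.083748, and ∫Ψ*·(−ħ²/2m · Ψ'') dx = 0.30275, so ⟨T⟩ = 0.30275 / 0.083748.
⟨T⟩ = 3.6150.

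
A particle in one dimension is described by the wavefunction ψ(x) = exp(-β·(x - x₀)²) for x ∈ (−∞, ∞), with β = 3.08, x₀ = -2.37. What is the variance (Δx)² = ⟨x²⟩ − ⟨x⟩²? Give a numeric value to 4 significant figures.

Compute ⟨x⟩ and ⟨x²⟩ separately, then (Δx)² = ⟨x²⟩ − ⟨x⟩².
Gaussian moments (u = x − x₀): ∫u^(2j)·e^(−2βu²) du = (2j−1)!!/(4β)^j · √(π/(2β)), odd powers integrate to 0; here √(π/(2β)) = 0.71414.
Normalization: ∫|ψ|² dx = 0.71414.
⟨x⟩ = -2.3700 and ⟨x²⟩ = 5.6981.
(Δx)² = 5.6981 − (-2.3700)² = 0.081169.

0.08117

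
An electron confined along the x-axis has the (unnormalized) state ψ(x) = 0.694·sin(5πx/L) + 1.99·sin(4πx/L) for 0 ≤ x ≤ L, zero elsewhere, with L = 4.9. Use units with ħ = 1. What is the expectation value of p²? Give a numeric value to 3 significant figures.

6.98

p² ψ = −ħ² d²ψ/dx²; ⟨p²⟩ = −ħ² ∫ ψ*·ψ'' dx / ∫|ψ|² dx.
d²/dx² sin(jπx/L) = −(jπ/L)²·sin(jπx/L); on 0 ≤ x ≤ L, ∫sin²(jπx/L) dx = L/2 and ∫sin(jπx/L)·sin(lπx/L) dx = 0 for j ≠ l, so only diagonal terms survive in ∫|ψ|² and ∫ψ·ψ″; ∫ψ·ψ′ dx = [ψ²/2] between the walls = 0.
State is unnormalized: ∫|ψ|² dx = 10.882, and ∫ψ*·(−ħ² ψ'') dx = 75.938, so ⟨p²⟩ = 75.938 / 10.882.
⟨p²⟩ = 6.9782.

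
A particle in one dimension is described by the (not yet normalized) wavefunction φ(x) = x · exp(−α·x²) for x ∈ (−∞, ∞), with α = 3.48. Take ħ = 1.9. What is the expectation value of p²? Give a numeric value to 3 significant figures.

37.7

p² φ = −ħ² d²φ/dx²; ⟨p²⟩ = −ħ² ∫ φ*·φ'' dx / ∫|φ|² dx.
Expand each integrand as polynomial × e^(−2αx²) and use ∫x^(2j)·e^(−2αx²) dx = (2j−1)!!/(4α)^j · √(π/(2α)), odd powers → 0; here √(π/(2α)) = 0.67185. Differentiate with the product rule, d/dx e^(−αx²) = −2αx·e^(−αx²).
State is unnormalized: ∫|φ|² dx = 0.048265, and ∫φ*·(−ħ² φ'') dx = 1.8190, so ⟨p²⟩ = 1.8190 / 0.048265.
⟨p²⟩ = 37.688.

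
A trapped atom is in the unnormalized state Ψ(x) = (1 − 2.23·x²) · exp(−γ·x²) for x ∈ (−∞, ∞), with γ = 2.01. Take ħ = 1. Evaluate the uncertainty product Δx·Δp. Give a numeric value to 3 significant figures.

Δx = √(⟨x²⟩−⟨x⟩²), Δp = √(⟨p²⟩−⟨p⟩²).
Expand each integrand as polynomial × e^(−2γx²) and use ∫x^(2j)·e^(−2γx²) dx = (2j−1)!!/(4γ)^j · √(π/(2γ)), odd powers → 0; here √(π/(2γ)) = 0.88402. Differentiate with the product rule, d/dx e^(−γx²) = −2γx·e^(−γx²).
Normalization: ∫|Ψ|² dx = 0.59765.
⟨x⟩ = 0.0000, ⟨x²⟩ = 0.090106 ⇒ Δx = 0.30018.
⟨p⟩ = 0.0000, ⟨p²⟩ = 6.2234 ⇒ Δp = 2.4947.
Δx·Δp = 0.74884.

0.749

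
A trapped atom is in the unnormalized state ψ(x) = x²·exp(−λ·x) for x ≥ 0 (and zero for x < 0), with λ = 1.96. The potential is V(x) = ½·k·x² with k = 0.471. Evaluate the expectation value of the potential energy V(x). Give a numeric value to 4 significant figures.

⟨V⟩ = ∫ V(x)·|ψ|² dx / ∫|ψ|² dx.
Every integrand reduces to terms xʲ·e^(−2λx) on [0, ∞); use ∫₀^∞ xʲ·e^(−2λx) dx = j!/(2λ)^(j+1).
State is unnormalized: ∫|ψ|² dx = 0.025929, and ∫ψ*·V(x)·ψ dx = 0.011921, so ⟨V⟩ = 0.011921 / 0.025929.
⟨V⟩ = 0.45977.

0.4598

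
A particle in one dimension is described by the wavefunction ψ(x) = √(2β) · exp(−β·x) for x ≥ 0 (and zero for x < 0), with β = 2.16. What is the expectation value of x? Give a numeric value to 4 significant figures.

⟨x⟩ = ∫ x·|ψ|² dx (integrals over the domain).
Every integrand reduces to terms xʲ·e^(−2βx) on [0, ∞); use ∫₀^∞ xʲ·e^(−2βx) dx = j!/(2β)^(j+1).
⟨x⟩ = 0.23148.

0.2315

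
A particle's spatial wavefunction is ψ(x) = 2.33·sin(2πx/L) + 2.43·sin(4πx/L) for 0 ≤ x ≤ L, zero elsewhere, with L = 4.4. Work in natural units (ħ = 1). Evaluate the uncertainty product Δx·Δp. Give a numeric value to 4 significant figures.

Δx = √(⟨x²⟩−⟨x⟩²), Δp = √(⟨p²⟩−⟨p⟩²).
On 0 ≤ x ≤ L (j ≠ l): ∫sin²(jπx/L) dx = L/2, ∫sin(jπx/L)·sin(lπx/L) dx = 0; diagonal moments ∫x·sin²(jπx/L) dx = L²/4, ∫x²·sin²(jπx/L) dx = L³·(1/6 − 1/(4j²π²)); cross terms ∫x·sin(jπx/L)·sin(lπx/L) dx = 0 for j + l even and −4jlL²/(π²(j² − l²)²) for j + l odd, ∫x²·sin(jπx/L)·sin(lπx/L) dx = (−1)^(j+l)·4jlL³/(π²(j² − l²)²); higher powers the same way via product-to-sum and parts. d²/dx² sin(jπx/L) = −(jπ/L)²·sin(jπx/L); on 0 ≤ x ≤ L, ∫sin²(jπx/L) dx = L/2 and ∫sin(jπx/L)·sin(lπx/L) dx = 0 for j ≠ l, so only diagonal terms survive in ∫|ψ|² and ∫ψ·ψ″; ∫ψ·ψ′ dx = [ψ²/2] between the walls = 0.
Normalization: ∫|ψ|² dx = 24.934.
⟨x⟩ = 2.2000, ⟨x²⟩ = 7.1750 ⇒ Δx = 1.5281.
⟨p⟩ = 0.0000, ⟨p²⟩ = 5.2264 ⇒ Δp = 2.2861.
Δx·Δp = 3.4934.

3.493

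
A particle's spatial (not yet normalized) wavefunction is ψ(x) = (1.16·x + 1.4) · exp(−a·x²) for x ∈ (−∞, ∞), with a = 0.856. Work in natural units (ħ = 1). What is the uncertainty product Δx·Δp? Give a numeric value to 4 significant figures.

Δx = √(⟨x²⟩−⟨x⟩²), Δp = √(⟨p²⟩−⟨p⟩²).
Expand each integrand as polynomial × e^(−2ax²) and use ∫x^(2j)·e^(−2ax²) dx = (2j−1)!!/(4a)^j · √(π/(2a)), odd powers → 0; here √(π/(2a)) = 1.3546. Differentiate with the product rule, d/dx e^(−ax²) = −2ax·e^(−ax²).
Normalization: ∫|ψ|² dx = 3.1874.
⟨x⟩ = 0.40315, ⟨x²⟩ = 0.38961 ⇒ Δx = 0.47654.
⟨p⟩ = 0.0000, ⟨p²⟩ = 1.1419 ⇒ Δp = 1.0686.
Δx·Δp = 0.50923.

0.5092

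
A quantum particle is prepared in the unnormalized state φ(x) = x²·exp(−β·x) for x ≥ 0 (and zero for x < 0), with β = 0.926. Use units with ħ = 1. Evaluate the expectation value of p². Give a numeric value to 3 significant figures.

p² φ = −ħ² d²φ/dx²; ⟨p²⟩ = −ħ² ∫ φ*·φ'' dx / ∫|φ|² dx.
Differentiate x²·exp(−β·x) with the product rule; every integrand then reduces to terms xʲ·e^(−2βx) on [0, ∞), with ∫₀^∞ xʲ·e^(−2βx) dx = j!/(2β)^(j+1).
State is unnormalized: ∫|φ|² dx = 1.1016, and ∫φ*·(−ħ² φ'') dx = 0.31485, so ⟨p²⟩ = 0.31485 / 1.1016.
⟨p²⟩ = 0.28583.

0.286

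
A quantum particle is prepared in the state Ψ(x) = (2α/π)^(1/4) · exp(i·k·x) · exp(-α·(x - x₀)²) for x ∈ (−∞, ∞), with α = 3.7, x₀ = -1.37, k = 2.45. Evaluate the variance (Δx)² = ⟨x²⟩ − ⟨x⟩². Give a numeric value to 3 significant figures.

Compute ⟨x⟩ and ⟨x²⟩ separately, then (Δx)² = ⟨x²⟩ − ⟨x⟩².
Gaussian moments (u = x − x₀): ∫u^(2j)·e^(−2αu²) du = (2j−1)!!/(4α)^j · √(π/(2α)), odd powers integrate to 0; here √(π/(2α)) = 0.65157.
⟨x⟩ = -1.3700 and ⟨x²⟩ = 1.9445.
(Δx)² = 1.9445 − (-1.3700)² = 0.067568.

0.0676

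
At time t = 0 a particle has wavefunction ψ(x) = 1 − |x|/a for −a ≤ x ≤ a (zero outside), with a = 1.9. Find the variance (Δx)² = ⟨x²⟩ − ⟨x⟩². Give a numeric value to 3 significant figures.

0.361

Compute ⟨x⟩ and ⟨x²⟩ separately, then (Δx)² = ⟨x²⟩ − ⟨x⟩².
ψ is even, so ∫ over [−a, a] = 2∫₀ᵃ with ψ = 1 − x/a there: ∫₀ᵃ (1 − x/a)² dx = a/3, ∫₀ᵃ x²(1 − x/a)² dx = a³/30, ∫₀ᵃ x⁴(1 − x/a)² dx = a⁵/105.
Normalization: ∫|ψ|² dx = 1.2667.
⟨x⟩ = 0.0000 and ⟨x²⟩ = 0.36100.
(Δx)² = 0.36100 − (0.0000)² = 0.36100.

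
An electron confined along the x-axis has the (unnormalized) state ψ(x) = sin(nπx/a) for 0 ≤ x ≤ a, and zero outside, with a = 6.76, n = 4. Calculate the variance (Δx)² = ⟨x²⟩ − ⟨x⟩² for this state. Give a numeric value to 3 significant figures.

3.66

Compute ⟨x⟩ and ⟨x²⟩ separately, then (Δx)² = ⟨x²⟩ − ⟨x⟩².
With sin²θ = (1 − cos2θ)/2 on 0 ≤ x ≤ a: ∫sin²(nπx/a) dx = a/2, ∫x·sin²(nπx/a) dx = a²/4, ∫x²·sin²(nπx/a) dx = a³·(1/6 − 1/(4n²π²)); higher powers xᵏ the same way, integrating xᵏ·cos(2nπx/a) by parts.
Normalization: ∫|ψ|² dx = 3.3800.
⟨x⟩ = 3.3800 and ⟨x²⟩ = 15.088.
(Δx)² = 15.088 − (3.3800)² = 3.6634.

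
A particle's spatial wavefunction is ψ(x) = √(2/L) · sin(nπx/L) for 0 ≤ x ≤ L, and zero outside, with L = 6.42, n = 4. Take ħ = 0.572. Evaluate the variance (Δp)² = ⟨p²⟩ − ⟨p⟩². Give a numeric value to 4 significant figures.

1.254

Compute ⟨p⟩ and ⟨p²⟩ separately; (Δp)² = ⟨p²⟩ − ⟨p⟩².
d/dx sin(nπx/L) = (nπ/L)·cos(nπx/L) and d²/dx² sin(nπx/L) = −(nπ/L)²·sin(nπx/L); on 0 ≤ x ≤ L, ∫sin²(nπx/L) dx = L/2 and ∫sin(nπx/L)·cos(nπx/L) dx = 0.
⟨p⟩ = 0.0000 and ⟨p²⟩ = 1.2536.
(Δp)² = 1.2536 − (0.0000)² = 1.2536.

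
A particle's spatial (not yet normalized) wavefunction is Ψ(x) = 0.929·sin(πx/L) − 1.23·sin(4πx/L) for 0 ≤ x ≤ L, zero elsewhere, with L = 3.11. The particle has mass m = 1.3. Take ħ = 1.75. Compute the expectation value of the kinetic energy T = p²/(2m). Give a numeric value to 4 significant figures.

12.68

T = −(ħ²/2m) d²/dx², so ⟨T⟩ = −(ħ²/2m) ∫ Ψ*·Ψ'' dx / ∫|Ψ|² dx; with m = 1.3.
d²/dx² sin(jπx/L) = −(jπ/L)²·sin(jπx/L); on 0 ≤ x ≤ L, ∫sin²(jπx/L) dx = L/2 and ∫sin(jπx/L)·sin(lπx/L) dx = 0 for j ≠ l, so only diagonal terms survive in ∫|Ψ|² and ∫Ψ·Ψ″; ∫Ψ·Ψ′ dx = [Ψ²/2] between the walls = 0.
State is unnormalized: ∫|Ψ|² dx = 3.6946, and ∫Ψ*·(−ħ²/2m · Ψ'') dx = 46.855, so ⟨T⟩ = 46.855 / 3.6946.
⟨T⟩ = 12.682.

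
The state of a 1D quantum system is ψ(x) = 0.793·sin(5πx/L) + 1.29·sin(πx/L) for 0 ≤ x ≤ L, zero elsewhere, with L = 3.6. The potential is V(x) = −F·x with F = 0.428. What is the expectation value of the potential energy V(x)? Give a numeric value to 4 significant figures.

⟨V⟩ = ∫ V(x)·|ψ|² dx / ∫|ψ|² dx.
On 0 ≤ x ≤ L (j ≠ l): ∫sin²(jπx/L) dx = L/2, ∫sin(jπx/L)·sin(lπx/L) dx = 0; diagonal moments ∫x·sin²(jπx/L) dx = L²/4, ∫x²·sin²(jπx/L) dx = L³·(1/6 − 1/(4j²π²)); cross terms ∫x·sin(jπx/L)·sin(lπx/L) dx = 0 for j + l even and −4jlL²/(π²(j² − l²)²) for j + l odd, ∫x²·sin(jπx/L)·sin(lπx/L) dx = (−1)^(j+l)·4jlL³/(π²(j² − l²)²); higher powers the same way via product-to-sum and parts.
State is unnormalized: ∫|ψ|² dx = 4.1273, and ∫ψ*·V(x)·ψ dx = -3.1797, so ⟨V⟩ = -3.1797 / 4.1273.
⟨V⟩ = -0.77040.

-0.7704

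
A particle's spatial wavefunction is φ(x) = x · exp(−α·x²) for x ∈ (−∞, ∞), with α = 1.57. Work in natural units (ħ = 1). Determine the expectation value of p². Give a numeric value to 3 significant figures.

4.71

p² φ = −ħ² d²φ/dx²; ⟨p²⟩ = −ħ² ∫ φ*·φ'' dx / ∫|φ|² dx.
Expand each integrand as polynomial × e^(−2αx²) and use ∫x^(2j)·e^(−2αx²) dx = (2j−1)!!/(4α)^j · √(π/(2α)), odd powers → 0; here √(π/(2α)) = 1.0003. Differentiate with the product rule, d/dx e^(−αx²) = −2αx·e^(−αx²).
State is unnormalized: ∫|φ|² dx = 0.15928, and ∫φ*·(−ħ² φ'') dx = 0.75019, so ⟨p²⟩ = 0.75019 / 0.15928.
⟨p²⟩ = 4.7100.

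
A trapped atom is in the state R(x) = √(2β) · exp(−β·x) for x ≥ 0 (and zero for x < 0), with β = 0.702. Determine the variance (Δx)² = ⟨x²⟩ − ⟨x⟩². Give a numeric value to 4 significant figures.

0.5073

Compute ⟨x⟩ and ⟨x²⟩ separately, then (Δx)² = ⟨x²⟩ − ⟨x⟩².
Every integrand reduces to terms xʲ·e^(−2βx) on [0, ∞); use ∫₀^∞ xʲ·e^(−2βx) dx = j!/(2β)^(j+1).
⟨x⟩ = 0.71225 and ⟨x²⟩ = 1.0146.
(Δx)² = 1.0146 − (0.71225)² = 0.50730.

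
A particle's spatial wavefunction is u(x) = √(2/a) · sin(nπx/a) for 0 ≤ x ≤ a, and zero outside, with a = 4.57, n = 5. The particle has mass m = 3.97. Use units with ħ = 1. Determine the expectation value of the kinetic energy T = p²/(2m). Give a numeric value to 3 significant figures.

1.49

T = −(ħ²/2m) d²/dx², so ⟨T⟩ = −(ħ²/2m) ∫ u*·u'' dx; with m = 3.97.
d/dx sin(nπx/a) = (nπ/a)·cos(nπx/a) and d²/dx² sin(nπx/a) = −(nπ/a)²·sin(nπx/a); on 0 ≤ x ≤ a, ∫sin²(nπx/a) dx = a/2 and ∫sin(nπx/a)·cos(nπx/a) dx = 0.
⟨T⟩ = 1.4879.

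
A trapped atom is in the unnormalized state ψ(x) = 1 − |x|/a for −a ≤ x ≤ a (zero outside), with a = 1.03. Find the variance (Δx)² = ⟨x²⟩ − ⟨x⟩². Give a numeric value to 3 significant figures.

Compute ⟨x⟩ and ⟨x²⟩ separately, then (Δx)² = ⟨x²⟩ − ⟨x⟩².
ψ is even, so ∫ over [−a, a] = 2∫₀ᵃ with ψ = 1 − x/a there: ∫₀ᵃ (1 − x/a)² dx = a/3, ∫₀ᵃ x²(1 − x/a)² dx = a³/30, ∫₀ᵃ x⁴(1 − x/a)² dx = a⁵/105.
Normalization: ∫|ψ|² dx = 0.68667.
⟨x⟩ = 0.0000 and ⟨x²⟩ = 0.10609.
(Δx)² = 0.10609 − (0.0000)² = 0.10609.

0.106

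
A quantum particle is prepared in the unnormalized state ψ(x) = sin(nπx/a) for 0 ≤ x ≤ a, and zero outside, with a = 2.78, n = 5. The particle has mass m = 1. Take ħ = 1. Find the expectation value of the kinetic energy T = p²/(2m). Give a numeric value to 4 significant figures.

15.96

T = −(ħ²/2m) d²/dx², so ⟨T⟩ = −(ħ²/2m) ∫ ψ*·ψ'' dx / ∫|ψ|² dx; with m = 1.
d/dx sin(nπx/a) = (nπ/a)·cos(nπx/a) and d²/dx² sin(nπx/a) = −(nπ/a)²·sin(nπx/a); on 0 ≤ x ≤ a, ∫sin²(nπx/a) dx = a/2 and ∫sin(nπx/a)·cos(nπx/a) dx = 0.
State is unnormalized: ∫|ψ|² dx = 1.3900, and ∫ψ*·(−ħ²/2m · ψ'') dx = 22.189, so ⟨T⟩ = 22.189 / 1.3900.
⟨T⟩ = 15.963.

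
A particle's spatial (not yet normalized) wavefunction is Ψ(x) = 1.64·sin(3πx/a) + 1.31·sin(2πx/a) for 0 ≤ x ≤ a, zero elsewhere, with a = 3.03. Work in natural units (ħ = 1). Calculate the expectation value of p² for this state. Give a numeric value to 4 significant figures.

7.581

p² Ψ = −ħ² d²Ψ/dx²; ⟨p²⟩ = −ħ² ∫ Ψ*·Ψ'' dx / ∫|Ψ|² dx.
d²/dx² sin(jπx/a) = −(jπ/a)²·sin(jπx/a); on 0 ≤ x ≤ a, ∫sin²(jπx/a) dx = a/2 and ∫sin(jπx/a)·sin(lπx/a) dx = 0 for j ≠ l, so only diagonal terms survive in ∫|Ψ|² and ∫Ψ·Ψ″; ∫Ψ·Ψ′ dx = [Ψ²/2] between the walls = 0.
State is unnormalized: ∫|Ψ|² dx = 6.6746, and ∫Ψ*·(−ħ² Ψ'') dx = 50.603, so ⟨p²⟩ = 50.603 / 6.6746.
⟨p²⟩ = 7.5814.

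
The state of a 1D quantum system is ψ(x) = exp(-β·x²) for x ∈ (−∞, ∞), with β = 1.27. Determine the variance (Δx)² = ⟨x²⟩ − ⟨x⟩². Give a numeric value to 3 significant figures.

Compute ⟨x⟩ and ⟨x²⟩ separately, then (Δx)² = ⟨x²⟩ − ⟨x⟩².
Gaussian moments: ∫x^(2j)·e^(−2βx²) dx = (2j−1)!!/(4β)^j · √(π/(2β)), odd powers integrate to 0; here √(π/(2β)) = 1.1121.
Normalization: ∫|ψ|² dx = 1.1121.
⟨x⟩ = 0.0000 and ⟨x²⟩ = 0.19685.
(Δx)² = 0.19685 − (0.0000)² = 0.19685.

0.197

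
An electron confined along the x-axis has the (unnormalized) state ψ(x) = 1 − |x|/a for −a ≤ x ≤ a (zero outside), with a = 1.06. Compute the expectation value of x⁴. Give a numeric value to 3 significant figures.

0.0361

⟨x⁴⟩ = ∫ x⁴·|ψ|² dx / ∫|ψ|² dx (integrals over the domain).
ψ is even, so ∫ over [−a, a] = 2∫₀ᵃ with ψ = 1 − x/a there: ∫₀ᵃ (1 − x/a)² dx = a/3, ∫₀ᵃ x²(1 − x/a)² dx = a³/30, ∫₀ᵃ x⁴(1 − x/a)² dx = a⁵/105.
State is unnormalized: ∫|ψ|² dx = 0.70667, and ∫ψ*·x⁴·ψ dx = 0.025490, so ⟨x⁴⟩ = 0.025490 / 0.70667.
⟨x⁴⟩ = 0.036071.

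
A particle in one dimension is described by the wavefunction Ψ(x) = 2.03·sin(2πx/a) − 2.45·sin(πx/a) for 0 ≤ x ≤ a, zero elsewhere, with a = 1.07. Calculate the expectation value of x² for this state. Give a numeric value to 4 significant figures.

0.5440

⟨x²⟩ = ∫ x²·|Ψ|² dx / ∫|Ψ|² dx (integrals over the domain).
On 0 ≤ x ≤ a (j ≠ l): ∫sin²(jπx/a) dx = a/2, ∫sin(jπx/a)·sin(lπx/a) dx = 0; diagonal moments ∫x·sin²(jπx/a) dx = a²/4, ∫x²·sin²(jπx/a) dx = a³·(1/6 − 1/(4j²π²)); cross terms ∫x·sin(jπx/a)·sin(lπx/a) dx = 0 for j + l even and −4jla²/(π²(j² − l²)²) for j + l odd, ∫x²·sin(jπx/a)·sin(lπx/a) dx = (−1)^(j+l)·4jla³/(π²(j² − l²)²); higher powers the same way via product-to-sum and parts.
State is unnormalized: ∫|Ψ|² dx = 5.4160, and ∫Ψ*·x²·Ψ dx = 2.9462, so ⟨x²⟩ = 2.9462 / 5.4160.
⟨x²⟩ = 0.54397.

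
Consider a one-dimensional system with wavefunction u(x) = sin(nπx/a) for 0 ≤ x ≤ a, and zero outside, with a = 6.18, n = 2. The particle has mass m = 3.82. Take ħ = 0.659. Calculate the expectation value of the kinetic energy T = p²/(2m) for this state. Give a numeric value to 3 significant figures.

T = −(ħ²/2m) d²/dx², so ⟨T⟩ = −(ħ²/2m) ∫ u*·u'' dx / ∫|u|² dx; with m = 3.82.
d/dx sin(nπx/a) = (nπ/a)·cos(nπx/a) and d²/dx² sin(nπx/a) = −(nπ/a)²·sin(nπx/a); on 0 ≤ x ≤ a, ∫sin²(nπx/a) dx = a/2 and ∫sin(nπx/a)·cos(nπx/a) dx = 0.
State is unnormalized: ∫|u|² dx = 3.0900, and ∫u*·(−ħ²/2m · u'') dx = 0.18156, so ⟨T⟩ = 0.18156 / 3.0900.
⟨T⟩ = 0.058757.

0.0588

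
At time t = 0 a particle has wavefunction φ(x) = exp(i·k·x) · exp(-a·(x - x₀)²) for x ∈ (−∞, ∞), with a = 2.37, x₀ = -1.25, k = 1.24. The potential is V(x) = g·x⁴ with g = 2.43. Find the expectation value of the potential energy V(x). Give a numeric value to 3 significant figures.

8.42

⟨V⟩ = ∫ V(x)·|φ|² dx / ∫|φ|² dx.
Gaussian moments (u = x − x₀): ∫u^(2j)·e^(−2au²) du = (2j−1)!!/(4a)^j · √(π/(2a)), odd powers integrate to 0; here √(π/(2a)) = 0.81412.
State is unnormalized: ∫|φ|² dx = 0.81412, and ∫φ*·V(x)·φ dx = 6.8523, so ⟨V⟩ = 6.8523 / 0.81412.
⟨V⟩ = 8.4168.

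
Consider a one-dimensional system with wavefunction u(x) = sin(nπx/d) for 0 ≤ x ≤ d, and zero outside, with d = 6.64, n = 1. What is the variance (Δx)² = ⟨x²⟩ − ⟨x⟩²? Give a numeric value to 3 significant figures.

1.44

Compute ⟨x⟩ and ⟨x²⟩ separately, then (Δx)² = ⟨x²⟩ − ⟨x⟩².
With sin²θ = (1 − cos2θ)/2 on 0 ≤ x ≤ d: ∫sin²(nπx/d) dx = d/2, ∫x·sin²(nπx/d) dx = d²/4, ∫x²·sin²(nπx/d) dx = d³·(1/6 − 1/(4n²π²)); higher powers xᵏ the same way, integrating xᵏ·cos(2nπx/d) by parts.
Normalization: ∫|u|² dx = 3.3200.
⟨x⟩ = 3.3200 and ⟨x²⟩ = 12.463.
(Δx)² = 12.463 − (3.3200)² = 1.4405.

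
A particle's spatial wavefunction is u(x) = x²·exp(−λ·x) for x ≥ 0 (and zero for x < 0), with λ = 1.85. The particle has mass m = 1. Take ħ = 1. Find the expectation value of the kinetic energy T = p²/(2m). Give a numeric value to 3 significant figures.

T = −(ħ²/2m) d²/dx², so ⟨T⟩ = −(ħ²/2m) ∫ u*·u'' dx / ∫|u|² dx; with m = 1.
Differentiate x²·exp(−λ·x) with the product rule; every integrand then reduces to terms xʲ·e^(−2λx) on [0, ∞), with ∫₀^∞ xʲ·e^(−2λx) dx = j!/(2λ)^(j+1).
State is unnormalized: ∫|u|² dx = 0.034610, and ∫u*·(−ħ²/2m · u'') dx = 0.019742, so ⟨T⟩ = 0.019742 / 0.034610.
⟨T⟩ = 0.57042.

0.570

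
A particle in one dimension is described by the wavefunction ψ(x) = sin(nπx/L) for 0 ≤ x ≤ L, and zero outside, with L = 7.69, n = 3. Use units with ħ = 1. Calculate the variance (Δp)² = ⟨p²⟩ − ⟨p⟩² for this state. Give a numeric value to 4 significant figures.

1.502

Compute ⟨p⟩ and ⟨p²⟩ separately; (Δp)² = ⟨p²⟩ − ⟨p⟩².
d/dx sin(nπx/L) = (nπ/L)·cos(nπx/L) and d²/dx² sin(nπx/L) = −(nπ/L)²·sin(nπx/L); on 0 ≤ x ≤ L, ∫sin²(nπx/L) dx = L/2 and ∫sin(nπx/L)·cos(nπx/L) dx = 0.
Normalization: ∫|ψ|² dx = 3.8450.
⟨p⟩ = 0.0000 and ⟨p²⟩ = 1.5021.
(Δp)² = 1.5021 − (0.0000)² = 1.5021.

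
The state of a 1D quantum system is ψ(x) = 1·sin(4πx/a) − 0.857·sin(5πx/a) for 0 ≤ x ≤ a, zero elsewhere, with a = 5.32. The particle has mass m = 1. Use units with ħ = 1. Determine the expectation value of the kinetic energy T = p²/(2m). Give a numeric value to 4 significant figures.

3.454

T = −(ħ²/2m) d²/dx², so ⟨T⟩ = −(ħ²/2m) ∫ ψ*·ψ'' dx / ∫|ψ|² dx; with m = 1.
d²/dx² sin(jπx/a) = −(jπ/a)²·sin(jπx/a); on 0 ≤ x ≤ a, ∫sin²(jπx/a) dx = a/2 and ∫sin(jπx/a)·sin(lπx/a) dx = 0 for j ≠ l, so only diagonal terms survive in ∫|ψ|² and ∫ψ·ψ″; ∫ψ·ψ′ dx = [ψ²/2] between the walls = 0.
State is unnormalized: ∫|ψ|² dx = 4.6136, and ∫ψ*·(−ħ²/2m · ψ'') dx = 15.937, so ⟨T⟩ = 15.937 / 4.6136.
⟨T⟩ = 3.4542.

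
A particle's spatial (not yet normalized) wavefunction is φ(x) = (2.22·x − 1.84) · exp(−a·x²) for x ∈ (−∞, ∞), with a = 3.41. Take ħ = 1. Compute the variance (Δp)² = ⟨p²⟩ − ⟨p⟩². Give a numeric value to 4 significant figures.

4.068

Compute ⟨p⟩ and ⟨p²⟩ separately; (Δp)² = ⟨p²⟩ − ⟨p⟩².
Expand each integrand as polynomial × e^(−2ax²) and use ∫x^(2j)·e^(−2ax²) dx = (2j−1)!!/(4a)^j · √(π/(2a)), odd powers → 0; here √(π/(2a)) = 0.67871. Differentiate with the product rule, d/dx e^(−ax²) = −2ax·e^(−ax²).
Normalization: ∫|φ|² dx = 2.5431.
⟨p⟩ = 0.0000 and ⟨p²⟩ = 4.0677.
(Δp)² = 4.0677 − (0.0000)² = 4.0677.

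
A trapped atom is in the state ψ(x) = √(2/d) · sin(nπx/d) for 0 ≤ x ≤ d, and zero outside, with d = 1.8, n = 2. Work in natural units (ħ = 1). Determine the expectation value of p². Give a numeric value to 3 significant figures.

p² ψ = −ħ² d²ψ/dx²; ⟨p²⟩ = −ħ² ∫ ψ*·ψ'' dx.
d/dx sin(nπx/d) = (nπ/d)·cos(nπx/d) and d²/dx² sin(nπx/d) = −(nπ/d)²·sin(nπx/d); on 0 ≤ x ≤ d, ∫sin²(nπx/d) dx = d/2 and ∫sin(nπx/d)·cos(nπx/d) dx = 0.
⟨p²⟩ = 12.185.

12.2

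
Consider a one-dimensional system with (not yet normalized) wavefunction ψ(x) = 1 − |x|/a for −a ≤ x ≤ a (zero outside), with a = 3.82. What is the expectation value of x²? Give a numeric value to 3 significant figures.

⟨x²⟩ = ∫ x²·|ψ|² dx / ∫|ψ|² dx (integrals over the domain).
ψ is even, so ∫ over [−a, a] = 2∫₀ᵃ with ψ = 1 − x/a there: ∫₀ᵃ (1 − x/a)² dx = a/3, ∫₀ᵃ x²(1 − x/a)² dx = a³/30, ∫₀ᵃ x⁴(1 − x/a)² dx = a⁵/105.
State is unnormalized: ∫|ψ|² dx = 2.5467, and ∫ψ*·x²·ψ dx = 3.7162, so ⟨x²⟩ = 3.7162 / 2.5467.
⟨x²⟩ = 1.4592.

1.46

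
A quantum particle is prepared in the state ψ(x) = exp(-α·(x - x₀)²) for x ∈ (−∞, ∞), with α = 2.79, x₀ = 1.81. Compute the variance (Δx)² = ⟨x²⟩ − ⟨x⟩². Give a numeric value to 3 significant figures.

Compute ⟨x⟩ and ⟨x²⟩ separately, then (Δx)² = ⟨x²⟩ − ⟨x⟩².
Gaussian moments (u = x − x₀): ∫u^(2j)·e^(−2αu²) du = (2j−1)!!/(4α)^j · √(π/(2α)), odd powers integrate to 0; here √(π/(2α)) = 0.75034.
Normalization: ∫|ψ|² dx = 0.75034.
⟨x⟩ = 1.8100 and ⟨x²⟩ = 3.3657.
(Δx)² = 3.3657 − (1.8100)² = 0.089606.

0.0896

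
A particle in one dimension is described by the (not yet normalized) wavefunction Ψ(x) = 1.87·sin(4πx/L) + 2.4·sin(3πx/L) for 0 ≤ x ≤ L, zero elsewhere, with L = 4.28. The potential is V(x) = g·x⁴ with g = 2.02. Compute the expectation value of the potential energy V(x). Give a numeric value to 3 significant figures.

⟨V⟩ = ∫ V(x)·|Ψ|² dx / ∫|Ψ|² dx.
On 0 ≤ x ≤ L (j ≠ l): ∫sin²(jπx/L) dx = L/2, ∫sin(jπx/L)·sin(lπx/L) dx = 0; diagonal moments ∫x·sin²(jπx/L) dx = L²/4, ∫x²·sin²(jπx/L) dx = L³·(1/6 − 1/(4j²π²)); cross terms ∫x·sin(jπx/L)·sin(lπx/L) dx = 0 for j + l even and −4jlL²/(π²(j² − l²)²) for j + l odd, ∫x²·sin(jπx/L)·sin(lπx/L) dx = (−1)^(j+l)·4jlL³/(π²(j² − l²)²); higher powers the same way via product-to-sum and parts.
State is unnormalized: ∫|Ψ|² dx = 19.810, and ∫Ψ*·V(x)·Ψ dx = 598.68, so ⟨V⟩ = 598.68 / 19.810.
⟨V⟩ = 30.221.

30.2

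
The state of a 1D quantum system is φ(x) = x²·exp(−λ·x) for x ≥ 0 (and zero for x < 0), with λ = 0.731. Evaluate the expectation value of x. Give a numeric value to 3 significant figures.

3.42

⟨x⟩ = ∫ x·|φ|² dx / ∫|φ|² dx (integrals over the domain).
Every integrand reduces to terms xʲ·e^(−2λx) on [0, ∞); use ∫₀^∞ xʲ·e^(−2λx) dx = j!/(2λ)^(j+1).
State is unnormalized: ∫|φ|² dx = 3.5931, and ∫φ*·x·φ dx = 12.288, so ⟨x⟩ = 12.288 / 3.5931.
⟨x⟩ = 3.4200.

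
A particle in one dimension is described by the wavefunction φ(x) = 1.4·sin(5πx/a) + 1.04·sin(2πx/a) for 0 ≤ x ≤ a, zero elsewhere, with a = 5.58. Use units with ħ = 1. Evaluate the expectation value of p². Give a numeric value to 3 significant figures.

p² φ = −ħ² d²φ/dx²; ⟨p²⟩ = −ħ² ∫ φ*·φ'' dx / ∫|φ|² dx.
d²/dx² sin(jπx/a) = −(jπ/a)²·sin(jπx/a); on 0 ≤ x ≤ a, ∫sin²(jπx/a) dx = a/2 and ∫sin(jπx/a)·sin(lπx/a) dx = 0 for j ≠ l, so only diagonal terms survive in ∫|φ|² and ∫φ·φ″; ∫φ·φ′ dx = [φ²/2] between the walls = 0.
State is unnormalized: ∫|φ|² dx = 8.4861, and ∫φ*·(−ħ² φ'') dx = 47.160, so ⟨p²⟩ = 47.160 / 8.4861.
⟨p²⟩ = 5.5574.

5.56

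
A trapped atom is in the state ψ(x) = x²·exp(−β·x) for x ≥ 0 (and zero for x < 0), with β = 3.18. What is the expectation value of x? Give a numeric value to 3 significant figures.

0.786

⟨x⟩ = ∫ x·|ψ|² dx / ∫|ψ|² dx (integrals over the domain).
Every integrand reduces to terms xʲ·e^(−2βx) on [0, ∞); use ∫₀^∞ xʲ·e^(−2βx) dx = j!/(2β)^(j+1).
State is unnormalized: ∫|ψ|² dx = 0.0023064, and ∫ψ*·x·ψ dx = 0.0018132, so ⟨x⟩ = 0.0018132 / 0.0023064.
⟨x⟩ = 0.78616.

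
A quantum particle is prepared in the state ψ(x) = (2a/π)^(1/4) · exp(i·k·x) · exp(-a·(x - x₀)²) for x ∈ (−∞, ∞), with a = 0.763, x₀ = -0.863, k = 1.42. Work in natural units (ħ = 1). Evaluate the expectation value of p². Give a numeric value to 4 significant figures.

2.779

p² ψ = −ħ² d²ψ/dx²; ⟨p²⟩ = −ħ² ∫ ψ*·ψ'' dx.
Gaussian moments (u = x − x₀): ∫u^(2j)·e^(−2au²) du = (2j−1)!!/(4a)^j · √(π/(2a)), odd powers integrate to 0; here √(π/(2a)) = 1.4348. Derivatives: ψ′ = (ik − 2au)·ψ, ψ″ = ((ik − 2au)² − 2a)·ψ; the odd-in-u pieces drop out.
⟨p²⟩ = 2.7794.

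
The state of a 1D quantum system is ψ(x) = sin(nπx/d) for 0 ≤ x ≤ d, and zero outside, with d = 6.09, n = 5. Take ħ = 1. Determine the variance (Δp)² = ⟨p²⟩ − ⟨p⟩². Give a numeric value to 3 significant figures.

Compute ⟨p⟩ and ⟨p²⟩ separately; (Δp)² = ⟨p²⟩ − ⟨p⟩².
d/dx sin(nπx/d) = (nπ/d)·cos(nπx/d) and d²/dx² sin(nπx/d) = −(nπ/d)²·sin(nπx/d); on 0 ≤ x ≤ d, ∫sin²(nπx/d) dx = d/2 and ∫sin(nπx/d)·cos(nπx/d) dx = 0.
Normalization: ∫|ψ|² dx = 3.0450.
⟨p⟩ = 0.0000 and ⟨p²⟩ = 6.6528.
(Δp)² = 6.6528 − (0.0000)² = 6.6528.

6.65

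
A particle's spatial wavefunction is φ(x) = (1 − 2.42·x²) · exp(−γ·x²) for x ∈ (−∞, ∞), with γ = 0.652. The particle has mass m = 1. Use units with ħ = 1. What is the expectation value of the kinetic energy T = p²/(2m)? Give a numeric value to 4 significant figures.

1.677

T = −(ħ²/2m) d²/dx², so ⟨T⟩ = −(ħ²/2m) ∫ φ*·φ'' dx / ∫|φ|² dx; with m = 1.
Expand each integrand as polynomial × e^(−2γx²) and use ∫x^(2j)·e^(−2γx²) dx = (2j−1)!!/(4γ)^j · √(π/(2γ)), odd powers → 0; here √(π/(2γ)) = 1.5522. Differentiate with the product rule, d/dx e^(−γx²) = −2γx·e^(−γx²).
State is unnormalized: ∫|φ|² dx = 2.6810, and ∫φ*·(−ħ²/2m · φ'') dx = 4.4948, so ⟨T⟩ = 4.4948 / 2.6810.
⟨T⟩ = 1.6766.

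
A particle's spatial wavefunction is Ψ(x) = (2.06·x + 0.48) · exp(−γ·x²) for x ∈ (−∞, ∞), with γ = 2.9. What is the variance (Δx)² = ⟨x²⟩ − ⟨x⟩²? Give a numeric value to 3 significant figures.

Compute ⟨x⟩ and ⟨x²⟩ separately, then (Δx)² = ⟨x²⟩ − ⟨x⟩².
Expand each integrand as polynomial × e^(−2γx²) and use ∫x^(2j)·e^(−2γx²) dx = (2j−1)!!/(4γ)^j · √(π/(2γ)), odd powers → 0; here √(π/(2γ)) = 0.73597.
Normalization: ∫|Ψ|² dx = 0.43881.
⟨x⟩ = 0.28594 and ⟨x²⟩ = 0.19199.
(Δx)² = 0.19199 − (0.28594)² = 0.11024.

0.110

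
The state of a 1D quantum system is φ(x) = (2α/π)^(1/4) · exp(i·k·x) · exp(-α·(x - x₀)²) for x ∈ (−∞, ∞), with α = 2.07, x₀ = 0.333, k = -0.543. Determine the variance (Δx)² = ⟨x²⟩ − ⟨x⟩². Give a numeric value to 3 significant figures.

Compute ⟨x⟩ and ⟨x²⟩ separately, then (Δx)² = ⟨x²⟩ − ⟨x⟩².
Gaussian moments (u = x − x₀): ∫u^(2j)·e^(−2αu²) du = (2j−1)!!/(4α)^j · √(π/(2α)), odd powers integrate to 0; here √(π/(2α)) = 0.87111.
⟨x⟩ = 0.33300 and ⟨x²⟩ = 0.23166.
(Δx)² = 0.23166 − (0.33300)² = 0.12077.

0.121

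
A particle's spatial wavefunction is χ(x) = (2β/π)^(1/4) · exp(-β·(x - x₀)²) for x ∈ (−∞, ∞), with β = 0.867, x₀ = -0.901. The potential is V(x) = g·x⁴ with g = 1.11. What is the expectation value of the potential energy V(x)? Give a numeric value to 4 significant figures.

⟨V⟩ = ∫ V(x)·|χ|² dx.
Gaussian moments (u = x − x₀): ∫u^(2j)·e^(−2βu²) du = (2j−1)!!/(4β)^j · √(π/(2β)), odd powers integrate to 0; here √(π/(2β)) = 1.3460.
⟨V⟩ = 2.5674.

2.567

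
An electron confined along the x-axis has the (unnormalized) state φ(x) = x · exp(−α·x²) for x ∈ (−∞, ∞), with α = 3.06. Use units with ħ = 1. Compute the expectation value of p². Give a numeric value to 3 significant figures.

9.18

p² φ = −ħ² d²φ/dx²; ⟨p²⟩ = −ħ² ∫ φ*·φ'' dx / ∫|φ|² dx.
Expand each integrand as polynomial × e^(−2αx²) and use ∫x^(2j)·e^(−2αx²) dx = (2j−1)!!/(4α)^j · √(π/(2α)), odd powers → 0; here √(π/(2α)) = 0.71647. Differentiate with the product rule, d/dx e^(−αx²) = −2αx·e^(−αx²).
State is unnormalized: ∫|φ|² dx = 0.058535, and ∫φ*·(−ħ² φ'') dx = 0.53735, so ⟨p²⟩ = 0.53735 / 0.058535.
⟨p²⟩ = 9.1800.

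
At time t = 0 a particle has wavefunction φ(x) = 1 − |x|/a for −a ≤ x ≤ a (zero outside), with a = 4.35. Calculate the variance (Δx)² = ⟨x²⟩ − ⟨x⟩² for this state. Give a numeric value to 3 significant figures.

1.89

Compute ⟨x⟩ and ⟨x²⟩ separately, then (Δx)² = ⟨x²⟩ − ⟨x⟩².
φ is even, so ∫ over [−a, a] = 2∫₀ᵃ with φ = 1 − x/a there: ∫₀ᵃ (1 − x/a)² dx = a/3, ∫₀ᵃ x²(1 − x/a)² dx = a³/30, ∫₀ᵃ x⁴(1 − x/a)² dx = a⁵/105.
Normalization: ∫|φ|² dx = 2.9000.
⟨x⟩ = 0.0000 and ⟨x²⟩ = 1.8923.
(Δx)² = 1.8923 − (0.0000)² = 1.8923.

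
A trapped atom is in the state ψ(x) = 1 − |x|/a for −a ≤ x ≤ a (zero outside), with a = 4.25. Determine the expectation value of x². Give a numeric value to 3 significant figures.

1.81

⟨x²⟩ = ∫ x²·|ψ|² dx / ∫|ψ|² dx (integrals over the domain).
ψ is even, so ∫ over [−a, a] = 2∫₀ᵃ with ψ = 1 − x/a there: ∫₀ᵃ (1 − x/a)² dx = a/3, ∫₀ᵃ x²(1 − x/a)² dx = a³/30, ∫₀ᵃ x⁴(1 − x/a)² dx = a⁵/105.
State is unnormalized: ∫|ψ|² dx = 2.8333, and ∫ψ*·x²·ψ dx = 5.1177, so ⟨x²⟩ = 5.1177 / 2.8333.
⟨x²⟩ = 1.8063.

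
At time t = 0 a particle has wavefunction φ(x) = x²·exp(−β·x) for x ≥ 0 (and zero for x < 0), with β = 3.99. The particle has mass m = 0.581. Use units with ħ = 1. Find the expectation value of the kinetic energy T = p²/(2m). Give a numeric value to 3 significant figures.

T = −(ħ²/2m) d²/dx², so ⟨T⟩ = −(ħ²/2m) ∫ φ*·φ'' dx / ∫|φ|² dx; with m = 0.581.
Differentiate x²·exp(−β·x) with the product rule; every integrand then reduces to terms xʲ·e^(−2βx) on [0, ∞), with ∫₀^∞ xʲ·e^(−2βx) dx = j!/(2β)^(j+1).
State is unnormalized: ∫|φ|² dx = 0.00074165, and ∫φ*·(−ħ²/2m · φ'') dx = 0.0033870, so ⟨T⟩ = 0.0033870 / 0.00074165.
⟨T⟩ = 4.5669.

4.57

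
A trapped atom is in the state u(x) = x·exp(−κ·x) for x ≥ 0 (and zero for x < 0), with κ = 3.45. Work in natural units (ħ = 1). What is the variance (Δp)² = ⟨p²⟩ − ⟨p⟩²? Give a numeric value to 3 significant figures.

11.9

Compute ⟨p⟩ and ⟨p²⟩ separately; (Δp)² = ⟨p²⟩ − ⟨p⟩².
Differentiate x·exp(−κ·x) with the product rule; every integrand then reduces to terms xʲ·e^(−2κx) on [0, ∞), with ∫₀^∞ xʲ·e^(−2κx) dx = j!/(2κ)^(j+1).
Normalization: ∫|u|² dx = 0.0060881.
⟨p⟩ = 0.0000 and ⟨p²⟩ = 11.903.
(Δp)² = 11.903 − (0.0000)² = 11.903.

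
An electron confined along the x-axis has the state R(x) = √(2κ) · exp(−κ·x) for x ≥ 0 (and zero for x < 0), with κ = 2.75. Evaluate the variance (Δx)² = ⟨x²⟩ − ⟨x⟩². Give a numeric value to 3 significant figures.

0.0331

Compute ⟨x⟩ and ⟨x²⟩ separately, then (Δx)² = ⟨x²⟩ − ⟨x⟩².
Every integrand reduces to terms xʲ·e^(−2κx) on [0, ∞); use ∫₀^∞ xʲ·e^(−2κx) dx = j!/(2κ)^(j+1).
⟨x⟩ = 0.18182 and ⟨x²⟩ = 0.066116.
(Δx)² = 0.066116 − (0.18182)² = 0.033058.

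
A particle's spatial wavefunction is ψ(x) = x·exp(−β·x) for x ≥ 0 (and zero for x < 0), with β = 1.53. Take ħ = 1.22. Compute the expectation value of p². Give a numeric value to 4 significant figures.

p² ψ = −ħ² d²ψ/dx²; ⟨p²⟩ = −ħ² ∫ ψ*·ψ'' dx / ∫|ψ|² dx.
Differentiate x·exp(−β·x) with the product rule; every integrand then reduces to terms xʲ·e^(−2βx) on [0, ∞), with ∫₀^∞ xʲ·e^(−2βx) dx = j!/(2β)^(j+1).
State is unnormalized: ∫|ψ|² dx = 0.069802, and ∫ψ*·(−ħ² ψ'') dx = 0.24320, so ⟨p²⟩ = 0.24320 / 0.069802.
⟨p²⟩ = 3.4842.

3.484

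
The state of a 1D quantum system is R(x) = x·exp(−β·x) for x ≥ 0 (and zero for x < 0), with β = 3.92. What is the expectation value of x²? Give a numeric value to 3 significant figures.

⟨x²⟩ = ∫ x²·|R|² dx / ∫|R|² dx (integrals over the domain).
Every integrand reduces to terms xʲ·e^(−2βx) on [0, ∞); use ∫₀^∞ xʲ·e^(−2βx) dx = j!/(2β)^(j+1).
State is unnormalized: ∫|R|² dx = 0.0041503, and ∫R*·x²·R dx = 0.00081027, so ⟨x²⟩ = 0.00081027 / 0.0041503.
⟨x²⟩ = 0.19523.

0.195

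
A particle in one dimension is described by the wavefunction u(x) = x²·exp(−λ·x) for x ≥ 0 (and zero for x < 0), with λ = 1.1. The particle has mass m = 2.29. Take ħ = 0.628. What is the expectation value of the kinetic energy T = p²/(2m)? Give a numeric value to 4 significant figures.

0.03473

T = −(ħ²/2m) d²/dx², so ⟨T⟩ = −(ħ²/2m) ∫ u*·u'' dx / ∫|u|² dx; with m = 2.29.
Differentiate x²·exp(−λ·x) with the product rule; every integrand then reduces to terms xʲ·e^(−2λx) on [0, ∞), with ∫₀^∞ xʲ·e^(−2λx) dx = j!/(2λ)^(j+1).
State is unnormalized: ∫|u|² dx = 0.46569, and ∫u*·(−ħ²/2m · u'') dx = 0.016174, so ⟨T⟩ = 0.016174 / 0.46569.
⟨T⟩ = 0.034731.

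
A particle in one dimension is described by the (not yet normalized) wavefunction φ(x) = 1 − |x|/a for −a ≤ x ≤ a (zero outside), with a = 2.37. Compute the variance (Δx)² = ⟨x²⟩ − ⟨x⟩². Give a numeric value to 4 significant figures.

Compute ⟨x⟩ and ⟨x²⟩ separately, then (Δx)² = ⟨x²⟩ − ⟨x⟩².
φ is even, so ∫ over [−a, a] = 2∫₀ᵃ with φ = 1 − x/a there: ∫₀ᵃ (1 − x/a)² dx = a/3, ∫₀ᵃ x²(1 − x/a)² dx = a³/30, ∫₀ᵃ x⁴(1 − x/a)² dx = a⁵/105.
Normalization: ∫|φ|² dx = 1.5800.
⟨x⟩ = 0.0000 and ⟨x²⟩ = 0.56169.
(Δx)² = 0.56169 − (0.0000)² = 0.56169.

0.5617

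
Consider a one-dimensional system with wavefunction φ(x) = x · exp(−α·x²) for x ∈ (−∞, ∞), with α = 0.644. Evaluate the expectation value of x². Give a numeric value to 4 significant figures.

⟨x²⟩ = ∫ x²·|φ|² dx / ∫|φ|² dx (integrals over the domain).
Expand each integrand as polynomial × e^(−2αx²) and use ∫x^(2j)·e^(−2αx²) dx = (2j−1)!!/(4α)^j · √(π/(2α)), odd powers → 0; here √(π/(2α)) = 1.5618.
State is unnormalized: ∫|φ|² dx = 0.60628, and ∫φ*·x²·φ dx = 0.70607, so ⟨x²⟩ = 0.70607 / 0.60628.
⟨x²⟩ = 1.1646.

1.165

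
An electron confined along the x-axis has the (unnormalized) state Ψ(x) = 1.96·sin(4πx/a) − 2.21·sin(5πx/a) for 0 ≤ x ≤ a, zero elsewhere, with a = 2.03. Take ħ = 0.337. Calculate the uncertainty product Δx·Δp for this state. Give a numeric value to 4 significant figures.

Δx = √(⟨x²⟩−⟨x⟩²), Δp = √(⟨p²⟩−⟨p⟩²).
On 0 ≤ x ≤ a (j ≠ l): ∫sin²(jπx/a) dx = a/2, ∫sin(jπx/a)·sin(lπx/a) dx = 0; diagonal moments ∫x·sin²(jπx/a) dx = a²/4, ∫x²·sin²(jπx/a) dx = a³·(1/6 − 1/(4j²π²)); cross terms ∫x·sin(jπx/a)·sin(lπx/a) dx = 0 for j + l even and −4jla²/(π²(j² − l²)²) for j + l odd, ∫x²·sin(jπx/a)·sin(lπx/a) dx = (−1)^(j+l)·4jla³/(π²(j² − l²)²); higher powers the same way via product-to-sum and parts. d²/dx² sin(jπx/a) = −(jπ/a)²·sin(jπx/a); on 0 ≤ x ≤ a, ∫sin²(jπx/a) dx = a/2 and ∫sin(jπx/a)·sin(lπx/a) dx = 0 for j ≠ l, so only diagonal terms survive in ∫|Ψ|² and ∫Ψ·Ψ″; ∫Ψ·Ψ′ dx = [Ψ²/2] between the walls = 0.
Normalization: ∫|Ψ|² dx = 8.8566.
⟨x⟩ = 1.4184, ⟨x²⟩ = 2.1821 ⇒ Δx = 0.41265.
⟨p⟩ = 0.0000, ⟨p²⟩ = 5.7222 ⇒ Δp = 2.3921.
Δx·Δp = 0.98710.

0.9871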